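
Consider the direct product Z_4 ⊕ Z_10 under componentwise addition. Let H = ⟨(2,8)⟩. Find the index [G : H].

4

|⟨(2,8)⟩| = 10 and |G| = 40.
By Lagrange, [G : H] = |G|/|H| = 40/10 = 4.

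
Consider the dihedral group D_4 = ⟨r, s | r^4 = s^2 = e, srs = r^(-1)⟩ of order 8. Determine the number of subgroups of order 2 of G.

5

|G| = 8 and 2 | 8, so subgroups of order 2 are possible by Lagrange.
The subgroups of order 2 are: {e, r^2}; {e, r^2s}; {e, r^3s}; {e, rs}; … (5 in all).
So G has 5 subgroups of order 2.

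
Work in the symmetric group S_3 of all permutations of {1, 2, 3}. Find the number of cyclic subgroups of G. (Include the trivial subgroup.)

A cyclic subgroup of order d is generated by each of its φ(d) elements of order d, so the cyclic subgroups of order d number (#elements of order d)/φ(d).
Cyclic subgroups by order — order 1: 1; order 2: 3; order 3: 1.
Total: 5.

5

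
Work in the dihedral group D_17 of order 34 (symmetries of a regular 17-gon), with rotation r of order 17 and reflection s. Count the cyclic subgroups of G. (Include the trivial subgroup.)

19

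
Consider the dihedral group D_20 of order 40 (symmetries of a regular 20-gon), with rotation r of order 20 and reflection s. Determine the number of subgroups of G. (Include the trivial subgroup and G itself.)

48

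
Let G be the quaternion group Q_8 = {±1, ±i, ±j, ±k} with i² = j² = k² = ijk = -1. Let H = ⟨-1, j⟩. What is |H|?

4

|⟨-1⟩| = 2 and |⟨j⟩| = 4, so |H| is a multiple of lcm(2, 4) = 4 and divides |G| = 8.
Closing under the operation: H = {1, -1, j, -j}, so |H| = 4.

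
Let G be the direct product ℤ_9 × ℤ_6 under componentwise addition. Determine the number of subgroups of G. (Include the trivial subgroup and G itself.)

|G| = 54, so by Lagrange every subgroup order divides 54. Divisors: 1, 2, 3, 6, 9, 18, 27, 54.
Subgroups by order — order 1: 1; order 2: 1; order 3: 4; order 6: 4; order 9: 4; order 18: 4; order 27: 1; order 54: 1.
Total: 1 + 1 + 4 + 4 + 4 + 4 + 1 + 1 = 20.

20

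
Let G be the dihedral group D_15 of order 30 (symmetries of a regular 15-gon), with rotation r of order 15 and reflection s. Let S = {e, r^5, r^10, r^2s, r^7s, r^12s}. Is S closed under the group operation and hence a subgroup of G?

|S| = 6 divides |G| = 30, consistent with Lagrange.
S contains the identity, every element's inverse is in S, and S is closed under ·: it is a subgroup.

Yes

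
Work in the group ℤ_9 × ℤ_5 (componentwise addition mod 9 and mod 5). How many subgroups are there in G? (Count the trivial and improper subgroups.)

6

|G| = 45, so by Lagrange every subgroup order divides 45. Divisors: 1, 3, 5, 9, 15, 45.
Subgroups by order — order 1: 1; order 3: 1; order 5: 1; order 9: 1; order 15: 1; order 45: 1.
Total: 1 + 1 + 1 + 1 + 1 + 1 = 6.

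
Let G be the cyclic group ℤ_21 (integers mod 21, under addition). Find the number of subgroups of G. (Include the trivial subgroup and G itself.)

4

Subgroups of the cyclic group ℤ_21 correspond bijectively to divisors of 21.
Divisors of 21: 1, 3, 7, 21.
So ℤ_21 has 4 subgroups.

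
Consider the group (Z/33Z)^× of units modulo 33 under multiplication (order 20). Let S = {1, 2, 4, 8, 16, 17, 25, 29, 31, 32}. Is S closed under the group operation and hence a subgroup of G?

|S| = 10 divides |G| = 20, consistent with Lagrange.
S contains the identity, every element's inverse is in S, and S is closed under ·: it is a subgroup.
In fact S = ⟨2⟩.

Yes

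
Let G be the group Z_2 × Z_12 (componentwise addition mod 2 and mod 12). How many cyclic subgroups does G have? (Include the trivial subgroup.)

12

A cyclic subgroup of order d is generated by each of its φ(d) elements of order d, so the cyclic subgroups of order d number (#elements of order d)/φ(d).
Cyclic subgroups by order — order 1: 1; order 2: 3; order 3: 1; order 4: 2; order 6: 3; order 12: 2.
Total: 12.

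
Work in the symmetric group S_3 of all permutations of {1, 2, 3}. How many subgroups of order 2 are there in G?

3

|G| = 6 and 2 | 6, so subgroups of order 2 are possible by Lagrange.
The subgroups of order 2 are: {e, (1 2)}; {e, (1 3)}; {e, (2 3)}.
So G has 3 subgroups of order 2.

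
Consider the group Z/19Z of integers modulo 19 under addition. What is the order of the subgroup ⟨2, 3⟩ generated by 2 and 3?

19

|⟨2⟩| = 19 and |⟨3⟩| = 19, so |H| is a multiple of lcm(19, 19) = 19 and divides |G| = 19.
Closing {2, 3} under the group operation gives all of G, so |H| = 19.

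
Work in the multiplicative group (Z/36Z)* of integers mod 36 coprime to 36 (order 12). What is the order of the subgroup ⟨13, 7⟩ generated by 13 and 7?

|⟨13⟩| = 3 and |⟨7⟩| = 6, so |H| is a multiple of lcm(3, 6) = 6 and divides |G| = 12.
Closing under the operation: H = {1, 7, 13, 19, 25, 31}, so |H| = 6.

6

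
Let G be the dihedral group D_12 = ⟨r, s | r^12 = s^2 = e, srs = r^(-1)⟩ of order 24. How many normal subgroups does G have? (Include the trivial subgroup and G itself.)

9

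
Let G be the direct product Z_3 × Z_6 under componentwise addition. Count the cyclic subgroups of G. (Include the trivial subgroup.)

Group the elements of G by the cyclic subgroup they generate; each cyclic subgroup of order d accounts for φ(d) elements.
Cyclic subgroups by order — order 1: 1; order 2: 1; order 3: 4; order 6: 4.
Total: 10.

10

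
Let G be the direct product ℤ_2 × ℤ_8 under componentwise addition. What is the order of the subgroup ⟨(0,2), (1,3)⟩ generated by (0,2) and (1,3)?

|⟨(0,2)⟩| = 4 and |⟨(1,3)⟩| = 8, so |H| is a multiple of lcm(4, 8) = 8 and divides |G| = 16.
Closing under the operation: H = {(0,0), (0,2), (0,4), (0,6), (1,1), (1,3), (1,5), (1,7)}, so |H| = 8.

8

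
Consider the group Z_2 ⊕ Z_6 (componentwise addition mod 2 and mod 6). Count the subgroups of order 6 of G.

|G| = 12 and 6 | 12, so subgroups of order 6 are possible by Lagrange.
The subgroups of order 6 are: {(0,0), (0,1), (0,2), (0,3), (0,4), (0,5)}; {(0,0), (0,2), (0,4), (1,0), (1,2), (1,4)}; {(0,0), (0,2), (0,4), (1,1), (1,3), (1,5)}.
So G has 3 subgroups of order 6.

3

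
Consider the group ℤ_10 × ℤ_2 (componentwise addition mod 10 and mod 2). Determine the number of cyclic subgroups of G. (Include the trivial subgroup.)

8

Group the elements of G by the cyclic subgroup they generate; each cyclic subgroup of order d accounts for φ(d) elements.
Cyclic subgroups by order — order 1: 1; order 2: 3; order 5: 1; order 10: 3.
Total: 8.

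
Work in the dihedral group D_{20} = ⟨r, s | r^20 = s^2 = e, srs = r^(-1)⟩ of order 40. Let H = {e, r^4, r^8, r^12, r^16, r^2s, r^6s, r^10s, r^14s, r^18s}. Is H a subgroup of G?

Yes

|H| = 10 divides |G| = 40, consistent with Lagrange.
H contains the identity, every element's inverse is in H, and H is closed under ·: it is a subgroup.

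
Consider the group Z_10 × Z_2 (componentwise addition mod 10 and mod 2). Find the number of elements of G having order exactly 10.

An element (a,b) has order lcm(ord(a), ord(b)); count pairs with lcm equal to 10.
Enumerating gives 12 such elements.

12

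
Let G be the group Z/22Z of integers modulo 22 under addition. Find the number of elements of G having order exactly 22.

In a cyclic group of order 22, the number of elements of order d (for d | 22) is φ(d).
φ(22) = 10.

10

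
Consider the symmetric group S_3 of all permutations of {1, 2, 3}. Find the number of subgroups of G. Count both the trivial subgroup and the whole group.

6

|G| = 6, so by Lagrange every subgroup order divides 6. Divisors: 1, 2, 3, 6.
Subgroups by order — order 1: 1; order 2: 3; order 3: 1; order 6: 1.
Total: 1 + 3 + 1 + 1 = 6.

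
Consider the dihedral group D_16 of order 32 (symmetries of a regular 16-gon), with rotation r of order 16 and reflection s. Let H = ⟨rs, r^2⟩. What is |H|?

|⟨rs⟩| = 2 and |⟨r^2⟩| = 8, so |H| is a multiple of lcm(2, 8) = 8 and divides |G| = 32.
Closing under the operation: H = {e, r^2, r^4, r^6, r^8, r^10, r^12, r^14, rs, r^3s, r^5s, r^7s, r^9s, r^11s, r^13s, r^15s}, so |H| = 16.

16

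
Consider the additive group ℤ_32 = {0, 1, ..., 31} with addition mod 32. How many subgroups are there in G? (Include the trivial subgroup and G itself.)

Subgroups of the cyclic group ℤ_32 correspond bijectively to divisors of 32.
Divisors of 32: 1, 2, 4, 8, 16, 32.
So ℤ_32 has 6 subgroups.

6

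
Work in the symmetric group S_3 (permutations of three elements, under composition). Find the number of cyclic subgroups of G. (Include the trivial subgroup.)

Each element a generates a cyclic subgroup ⟨a⟩; distinct elements may generate the same one (a cyclic group of order d has φ(d) generators).
Cyclic subgroups by order — order 1: 1; order 2: 3; order 3: 1.
Total: 5.

5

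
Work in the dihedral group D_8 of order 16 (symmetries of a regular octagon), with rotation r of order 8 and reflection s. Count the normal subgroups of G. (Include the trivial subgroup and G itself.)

7

G has 19 subgroups. Checking conjugation-invariance by order — order 1: 1/1 normal; order 2: 1/9 normal; order 4: 1/5 normal; order 8: 3/3 normal; order 16: 1/1 normal.
Total normal subgroups: 7.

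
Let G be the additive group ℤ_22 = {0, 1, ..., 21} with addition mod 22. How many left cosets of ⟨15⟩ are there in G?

1

|⟨15⟩| = 22 and |G| = 22.
By Lagrange, [G : H] = |G|/|H| = 22/22 = 1.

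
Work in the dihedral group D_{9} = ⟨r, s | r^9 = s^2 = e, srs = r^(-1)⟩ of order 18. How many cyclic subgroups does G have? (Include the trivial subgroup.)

12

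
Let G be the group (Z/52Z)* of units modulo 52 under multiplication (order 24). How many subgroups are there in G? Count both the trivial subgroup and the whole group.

16

|G| = 24, so by Lagrange every subgroup order divides 24. Divisors: 1, 2, 3, 4, 6, 8, 12, 24.
Subgroups by order — order 1: 1; order 2: 3; order 3: 1; order 4: 3; order 6: 3; order 8: 1; order 12: 3; order 24: 1.
Total: 1 + 3 + 1 + 3 + 3 + 1 + 3 + 1 = 16.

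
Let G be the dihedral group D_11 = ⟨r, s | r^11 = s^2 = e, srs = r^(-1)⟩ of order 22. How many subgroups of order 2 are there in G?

|G| = 22 and 2 | 22, so subgroups of order 2 are possible by Lagrange.
The subgroups of order 2 are: {e, r^10s}; {e, r^2s}; {e, r^3s}; {e, r^4s}; … (11 in all).
So G has 11 subgroups of order 2.

11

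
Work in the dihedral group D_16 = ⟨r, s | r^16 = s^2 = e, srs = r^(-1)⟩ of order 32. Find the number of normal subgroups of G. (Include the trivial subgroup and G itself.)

G has 36 subgroups. Checking conjugation-invariance by order — order 1: 1/1 normal; order 2: 1/17 normal; order 4: 1/9 normal; order 8: 1/5 normal; order 16: 3/3 normal; order 32: 1/1 normal.
Total normal subgroups: 8.

8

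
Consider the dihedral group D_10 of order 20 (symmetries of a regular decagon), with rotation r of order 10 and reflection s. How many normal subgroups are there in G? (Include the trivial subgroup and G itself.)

7

G has 22 subgroups. Checking conjugation-invariance by order — order 1: 1/1 normal; order 2: 1/11 normal; order 4: 0/5 normal; order 5: 1/1 normal; order 10: 3/3 normal; order 20: 1/1 normal.
Total normal subgroups: 7.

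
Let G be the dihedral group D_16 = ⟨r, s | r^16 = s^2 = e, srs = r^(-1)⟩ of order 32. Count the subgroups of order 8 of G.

5

|G| = 32 and 8 | 32, so subgroups of order 8 are possible by Lagrange.
The subgroups of order 8 are: {e, r^2, r^4, r^6, r^8, r^10, r^12, r^14}; {e, r^4, r^8, r^12, r^2s, r^6s, r^10s, r^14s}; {e, r^4, r^8, r^12, r^3s, r^7s, r^11s, r^15s}; {e, r^4, r^8, r^12, s, r^4s, r^8s, r^12s}; … (5 in all).
So G has 5 subgroups of order 8.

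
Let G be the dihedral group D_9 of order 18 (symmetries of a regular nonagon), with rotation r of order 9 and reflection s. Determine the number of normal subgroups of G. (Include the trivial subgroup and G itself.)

4

G has 16 subgroups. Checking conjugation-invariance by order — order 1: 1/1 normal; order 2: 0/9 normal; order 3: 1/1 normal; order 6: 0/3 normal; order 9: 1/1 normal; order 18: 1/1 normal.
Total normal subgroups: 4.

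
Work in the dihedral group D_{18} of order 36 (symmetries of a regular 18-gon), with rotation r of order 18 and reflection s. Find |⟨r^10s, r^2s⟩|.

|⟨r^10s⟩| = 2 and |⟨r^2s⟩| = 2, so |H| is a multiple of lcm(2, 2) = 2 and divides |G| = 36.
Closing under the operation: H = {e, r^2, r^4, r^6, r^8, r^10, r^12, r^14, r^16, s, r^2s, r^4s, r^6s, r^8s, r^10s, r^12s, r^14s, r^16s}, so |H| = 18.

18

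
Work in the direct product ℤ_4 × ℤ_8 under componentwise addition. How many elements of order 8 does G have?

16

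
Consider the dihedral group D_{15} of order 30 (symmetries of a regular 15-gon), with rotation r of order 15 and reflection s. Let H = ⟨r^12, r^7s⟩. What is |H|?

|⟨r^12⟩| = 5 and |⟨r^7s⟩| = 2, so |H| is a multiple of lcm(5, 2) = 10 and divides |G| = 30.
Closing under the operation: H = {e, r^3, r^6, r^9, r^12, rs, r^4s, r^7s, r^10s, r^13s}, so |H| = 10.

10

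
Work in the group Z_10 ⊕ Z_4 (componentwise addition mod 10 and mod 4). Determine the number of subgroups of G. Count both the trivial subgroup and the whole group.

|G| = 40, so by Lagrange every subgroup order divides 40. Divisors: 1, 2, 4, 5, 8, 10, 20, 40.
Subgroups by order — order 1: 1; order 2: 3; order 4: 3; order 5: 1; order 8: 1; order 10: 3; order 20: 3; order 40: 1.
Total: 1 + 3 + 3 + 1 + 1 + 3 + 3 + 1 = 16.

16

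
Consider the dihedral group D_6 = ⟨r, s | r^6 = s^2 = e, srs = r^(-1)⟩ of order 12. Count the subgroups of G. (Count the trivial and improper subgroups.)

16

|G| = 12, so by Lagrange every subgroup order divides 12. Divisors: 1, 2, 3, 4, 6, 12.
Subgroups by order — order 1: 1; order 2: 7; order 3: 1; order 4: 3; order 6: 3; order 12: 1.
Total: 1 + 7 + 1 + 3 + 3 + 1 = 16.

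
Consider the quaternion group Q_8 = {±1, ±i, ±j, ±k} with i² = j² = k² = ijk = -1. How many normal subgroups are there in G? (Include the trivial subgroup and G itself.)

G has 6 subgroups. Checking conjugation-invariance by order — order 1: 1/1 normal; order 2: 1/1 normal; order 4: 3/3 normal; order 8: 1/1 normal.
Total normal subgroups: 6.

6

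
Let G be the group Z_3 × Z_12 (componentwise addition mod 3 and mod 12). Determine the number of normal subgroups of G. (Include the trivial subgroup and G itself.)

G is abelian, so every subgroup is normal.
G has 18 subgroups in total, hence 18 normal subgroups.

18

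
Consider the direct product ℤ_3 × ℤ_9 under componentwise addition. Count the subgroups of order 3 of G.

|G| = 27 and 3 | 27, so subgroups of order 3 are possible by Lagrange.
The subgroups of order 3 are: {(0,0), (0,3), (0,6)}; {(0,0), (1,0), (2,0)}; {(0,0), (1,3), (2,6)}; {(0,0), (1,6), (2,3)}.
So G has 4 subgroups of order 3.

4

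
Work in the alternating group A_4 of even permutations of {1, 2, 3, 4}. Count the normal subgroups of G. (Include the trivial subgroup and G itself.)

3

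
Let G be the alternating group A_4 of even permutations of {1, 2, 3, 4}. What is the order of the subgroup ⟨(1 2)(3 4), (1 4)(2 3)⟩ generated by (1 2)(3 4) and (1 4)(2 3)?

4

|⟨(1 2)(3 4)⟩| = 2 and |⟨(1 4)(2 3)⟩| = 2, so |H| is a multiple of lcm(2, 2) = 2 and divides |G| = 12.
Closing under the operation: H = {e, (1 2)(3 4), (1 3)(2 4), (1 4)(2 3)}, so |H| = 4.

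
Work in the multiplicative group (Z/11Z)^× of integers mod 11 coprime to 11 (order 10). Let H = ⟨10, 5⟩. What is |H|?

|⟨10⟩| = 2 and |⟨5⟩| = 5, so |H| is a multiple of lcm(2, 5) = 10 and divides |G| = 10.
Closing {10, 5} under the group operation gives all of G, so |H| = 10.

10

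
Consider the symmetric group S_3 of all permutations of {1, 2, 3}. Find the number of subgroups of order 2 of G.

|G| = 6 and 2 | 6, so subgroups of order 2 are possible by Lagrange.
The subgroups of order 2 are: {e, (1 2)}; {e, (1 3)}; {e, (2 3)}.
So G has 3 subgroups of order 2.

3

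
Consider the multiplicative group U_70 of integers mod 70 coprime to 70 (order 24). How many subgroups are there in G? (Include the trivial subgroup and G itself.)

|G| = 24, so by Lagrange every subgroup order divides 24. Divisors: 1, 2, 3, 4, 6, 8, 12, 24.
Subgroups by order — order 1: 1; order 2: 3; order 3: 1; order 4: 3; order 6: 3; order 8: 1; order 12: 3; order 24: 1.
Total: 1 + 3 + 1 + 3 + 3 + 1 + 3 + 1 = 16.

16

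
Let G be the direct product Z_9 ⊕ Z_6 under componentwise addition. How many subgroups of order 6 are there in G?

4

|G| = 54 and 6 | 54, so subgroups of order 6 are possible by Lagrange.
The subgroups of order 6 are: {(0,0), (0,1), (0,2), (0,3), (0,4), (0,5)}; {(0,0), (0,3), (3,0), (3,3), (6,0), (6,3)}; {(0,0), (0,3), (3,1), (3,4), (6,2), (6,5)}; {(0,0), (0,3), (3,2), (3,5), (6,1), (6,4)}.
So G has 4 subgroups of order 6.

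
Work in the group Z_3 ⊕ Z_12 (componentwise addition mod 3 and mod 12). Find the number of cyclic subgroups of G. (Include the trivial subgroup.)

15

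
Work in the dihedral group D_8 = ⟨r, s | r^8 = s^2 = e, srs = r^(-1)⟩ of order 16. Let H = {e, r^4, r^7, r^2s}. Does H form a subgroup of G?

No

r^7 ∈ H but its inverse r ∉ H, so H is not a subgroup.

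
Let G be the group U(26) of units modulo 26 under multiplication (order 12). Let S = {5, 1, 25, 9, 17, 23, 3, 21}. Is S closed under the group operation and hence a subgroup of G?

|S| = 8 does not divide |G| = 12, so by Lagrange S is not a subgroup.

No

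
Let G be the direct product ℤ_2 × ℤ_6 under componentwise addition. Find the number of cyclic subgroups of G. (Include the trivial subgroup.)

Each element a generates a cyclic subgroup ⟨a⟩; distinct elements may generate the same one (a cyclic group of order d has φ(d) generators).
Cyclic subgroups by order — order 1: 1; order 2: 3; order 3: 1; order 6: 3.
Total: 8.

8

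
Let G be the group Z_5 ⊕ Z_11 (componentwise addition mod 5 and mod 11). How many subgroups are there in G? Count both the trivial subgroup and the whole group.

|G| = 55, so by Lagrange every subgroup order divides 55. Divisors: 1, 5, 11, 55.
Subgroups by order — order 1: 1; order 5: 1; order 11: 1; order 55: 1.
Total: 1 + 1 + 1 + 1 = 4.

4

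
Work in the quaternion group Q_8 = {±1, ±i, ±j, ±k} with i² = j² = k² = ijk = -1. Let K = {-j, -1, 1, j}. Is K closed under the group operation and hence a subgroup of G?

|K| = 4 divides |G| = 8, consistent with Lagrange.
K contains the identity, every element's inverse is in K, and K is closed under ·: it is a subgroup.
In fact K = ⟨j⟩.

Yes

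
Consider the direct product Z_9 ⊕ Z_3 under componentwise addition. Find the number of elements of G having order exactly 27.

An element (a,b) has order lcm(ord(a), ord(b)); count pairs with lcm equal to 27.
Enumerating gives 0 such elements.

0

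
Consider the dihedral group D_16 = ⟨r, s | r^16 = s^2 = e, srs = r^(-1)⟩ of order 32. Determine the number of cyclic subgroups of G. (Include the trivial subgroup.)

21

Each element a generates a cyclic subgroup ⟨a⟩; distinct elements may generate the same one (a cyclic group of order d has φ(d) generators).
Cyclic subgroups by order — order 1: 1; order 2: 17; order 4: 1; order 8: 1; order 16: 1.
Total: 21.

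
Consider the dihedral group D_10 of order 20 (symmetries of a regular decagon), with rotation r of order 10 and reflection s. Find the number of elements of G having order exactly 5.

4

The elements of order 5 are: r^2, r^4, r^6, r^8.
That's 4.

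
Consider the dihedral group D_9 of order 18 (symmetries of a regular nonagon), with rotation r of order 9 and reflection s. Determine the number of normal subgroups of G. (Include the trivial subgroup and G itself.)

4

G has 16 subgroups. Checking conjugation-invariance by order — order 1: 1/1 normal; order 2: 0/9 normal; order 3: 1/1 normal; order 6: 0/3 normal; order 9: 1/1 normal; order 18: 1/1 normal.
Total normal subgroups: 4.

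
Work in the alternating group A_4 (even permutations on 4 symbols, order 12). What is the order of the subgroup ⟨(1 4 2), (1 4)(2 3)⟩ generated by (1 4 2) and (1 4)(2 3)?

|⟨(1 4 2)⟩| = 3 and |⟨(1 4)(2 3)⟩| = 2, so |H| is a multiple of lcm(3, 2) = 6 and divides |G| = 12.
Closing {(1 4 2), (1 4)(2 3)} under the group operation gives all of G, so |H| = 12.

12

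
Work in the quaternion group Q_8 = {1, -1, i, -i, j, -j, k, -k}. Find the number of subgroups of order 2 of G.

|G| = 8 and 2 | 8, so subgroups of order 2 are possible by Lagrange.
The subgroups of order 2 are: {1, -1}.
So G has 1 subgroup of order 2.

1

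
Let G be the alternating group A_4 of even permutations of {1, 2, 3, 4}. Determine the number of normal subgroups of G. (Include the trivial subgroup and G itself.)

G has 10 subgroups. Checking conjugation-invariance by order — order 1: 1/1 normal; order 2: 0/3 normal; order 3: 0/4 normal; order 4: 1/1 normal; order 12: 1/1 normal.
Total normal subgroups: 3.

3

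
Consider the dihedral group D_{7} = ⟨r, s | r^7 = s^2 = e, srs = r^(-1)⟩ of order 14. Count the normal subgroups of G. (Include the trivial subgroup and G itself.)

G has 10 subgroups. Checking conjugation-invariance by order — order 1: 1/1 normal; order 2: 0/7 normal; order 7: 1/1 normal; order 14: 1/1 normal.
Total normal subgroups: 3.

3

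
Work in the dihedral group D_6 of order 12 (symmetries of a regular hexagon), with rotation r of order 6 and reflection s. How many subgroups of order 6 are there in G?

3

|G| = 12 and 6 | 12, so subgroups of order 6 are possible by Lagrange.
The subgroups of order 6 are: {e, r, r^2, r^3, r^4, r^5}; {e, r^2, r^4, s, r^2s, r^4s}; {e, r^2, r^4, rs, r^3s, r^5s}.
So G has 3 subgroups of order 6.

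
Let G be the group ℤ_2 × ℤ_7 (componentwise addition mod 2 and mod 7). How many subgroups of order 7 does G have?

|G| = 14 and 7 | 14, so subgroups of order 7 are possible by Lagrange.
The subgroups of order 7 are: {(0,0), (0,1), (0,2), (0,3), (0,4), (0,5), (0,6)}.
So G has 1 subgroup of order 7.

1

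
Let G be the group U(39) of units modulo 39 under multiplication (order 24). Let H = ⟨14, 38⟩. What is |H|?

4

|⟨14⟩| = 2 and |⟨38⟩| = 2, so |H| is a multiple of lcm(2, 2) = 2 and divides |G| = 24.
Closing under the operation: H = {1, 14, 25, 38}, so |H| = 4.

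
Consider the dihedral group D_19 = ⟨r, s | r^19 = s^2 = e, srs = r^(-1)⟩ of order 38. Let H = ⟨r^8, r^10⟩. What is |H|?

19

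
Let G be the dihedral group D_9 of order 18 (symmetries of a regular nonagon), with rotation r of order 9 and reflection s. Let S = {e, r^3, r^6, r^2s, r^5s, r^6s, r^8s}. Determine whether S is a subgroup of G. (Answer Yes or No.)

No

|S| = 7 does not divide |G| = 18, so by Lagrange S is not a subgroup.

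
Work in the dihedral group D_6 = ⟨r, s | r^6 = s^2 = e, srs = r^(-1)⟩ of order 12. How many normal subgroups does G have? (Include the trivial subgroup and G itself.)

G has 16 subgroups. Checking conjugation-invariance by order — order 1: 1/1 normal; order 2: 1/7 normal; order 3: 1/1 normal; order 4: 0/3 normal; order 6: 3/3 normal; order 12: 1/1 normal.
Total normal subgroups: 7.

7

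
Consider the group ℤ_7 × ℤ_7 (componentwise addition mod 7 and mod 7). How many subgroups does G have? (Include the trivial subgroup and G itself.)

10

|G| = 49, so by Lagrange every subgroup order divides 49. Divisors: 1, 7, 49.
Subgroups by order — order 1: 1; order 7: 8; order 49: 1.
Total: 1 + 8 + 1 = 10.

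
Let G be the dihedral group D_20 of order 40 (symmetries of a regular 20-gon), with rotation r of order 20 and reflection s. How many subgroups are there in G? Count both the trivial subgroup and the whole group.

|G| = 40, so by Lagrange every subgroup order divides 40. Divisors: 1, 2, 4, 5, 8, 10, 20, 40.
Subgroups by order — order 1: 1; order 2: 21; order 4: 11; order 5: 1; order 8: 5; order 10: 5; order 20: 3; order 40: 1.
Total: 1 + 21 + 11 + 1 + 5 + 5 + 3 + 1 = 48.

48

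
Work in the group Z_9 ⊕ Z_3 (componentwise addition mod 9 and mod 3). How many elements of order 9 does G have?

An element (a,b) has order lcm(ord(a), ord(b)); count pairs with lcm equal to 9.
Enumerating gives 18 such elements.

18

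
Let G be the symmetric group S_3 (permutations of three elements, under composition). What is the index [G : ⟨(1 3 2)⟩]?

|⟨(1 3 2)⟩| = 3 and |G| = 6.
By Lagrange, [G : H] = |G|/|H| = 6/3 = 2.

2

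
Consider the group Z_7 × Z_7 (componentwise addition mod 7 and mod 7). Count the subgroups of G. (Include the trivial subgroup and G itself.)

|G| = 49, so by Lagrange every subgroup order divides 49. Divisors: 1, 7, 49.
Subgroups by order — order 1: 1; order 7: 8; order 49: 1.
Total: 1 + 8 + 1 = 10.

10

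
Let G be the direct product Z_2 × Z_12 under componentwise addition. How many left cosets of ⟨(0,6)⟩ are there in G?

|⟨(0,6)⟩| = 2 and |G| = 24.
By Lagrange, [G : H] = |G|/|H| = 24/2 = 12.

12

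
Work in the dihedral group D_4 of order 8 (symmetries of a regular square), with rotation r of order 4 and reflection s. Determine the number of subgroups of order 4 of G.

|G| = 8 and 4 | 8, so subgroups of order 4 are possible by Lagrange.
The subgroups of order 4 are: {e, r, r^2, r^3}; {e, r^2, s, r^2s}; {e, r^2, rs, r^3s}.
So G has 3 subgroups of order 4.

3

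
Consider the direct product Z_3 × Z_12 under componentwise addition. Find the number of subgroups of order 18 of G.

1

|G| = 36 and 18 | 36, so subgroups of order 18 are possible by Lagrange.
The subgroups of order 18 are: {(0,0), (0,2), (0,4), (0,6), (0,8), (0,10), (1,0), (1,2), (1,4), (1,6), (1,8), (1,10), (2,0), (2,2), (2,4), (2,6), (2,8), (2,10)}.
So G has 1 subgroup of order 18.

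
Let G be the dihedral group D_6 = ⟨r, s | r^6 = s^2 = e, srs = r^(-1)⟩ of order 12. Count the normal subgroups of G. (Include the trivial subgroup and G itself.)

G has 16 subgroups. Checking conjugation-invariance by order — order 1: 1/1 normal; order 2: 1/7 normal; order 3: 1/1 normal; order 4: 0/3 normal; order 6: 3/3 normal; order 12: 1/1 normal.
Total normal subgroups: 7.

7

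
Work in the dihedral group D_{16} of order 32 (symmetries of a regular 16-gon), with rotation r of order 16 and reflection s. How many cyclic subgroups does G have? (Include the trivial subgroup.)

21

Group the elements of G by the cyclic subgroup they generate; each cyclic subgroup of order d accounts for φ(d) elements.
Cyclic subgroups by order — order 1: 1; order 2: 17; order 4: 1; order 8: 1; order 16: 1.
Total: 21.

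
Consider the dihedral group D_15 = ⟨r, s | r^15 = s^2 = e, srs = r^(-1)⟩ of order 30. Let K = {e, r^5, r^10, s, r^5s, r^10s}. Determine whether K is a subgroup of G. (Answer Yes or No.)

Yes

|K| = 6 divides |G| = 30, consistent with Lagrange.
K contains the identity, every element's inverse is in K, and K is closed under ·: it is a subgroup.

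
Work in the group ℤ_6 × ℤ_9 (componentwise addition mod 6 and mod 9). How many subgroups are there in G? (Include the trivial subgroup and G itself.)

20

|G| = 54, so by Lagrange every subgroup order divides 54. Divisors: 1, 2, 3, 6, 9, 18, 27, 54.
Subgroups by order — order 1: 1; order 2: 1; order 3: 4; order 6: 4; order 9: 4; order 18: 4; order 27: 1; order 54: 1.
Total: 1 + 1 + 4 + 4 + 4 + 4 + 1 + 1 = 20.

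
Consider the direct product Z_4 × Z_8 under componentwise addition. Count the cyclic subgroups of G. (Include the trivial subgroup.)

A cyclic subgroup of order d is generated by each of its φ(d) elements of order d, so the cyclic subgroups of order d number (#elements of order d)/φ(d).
Cyclic subgroups by order — order 1: 1; order 2: 3; order 4: 6; order 8: 4.
Total: 14.

14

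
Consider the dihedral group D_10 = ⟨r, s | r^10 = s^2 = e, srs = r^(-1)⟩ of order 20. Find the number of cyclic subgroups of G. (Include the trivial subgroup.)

Group the elements of G by the cyclic subgroup they generate; each cyclic subgroup of order d accounts for φ(d) elements.
Cyclic subgroups by order — order 1: 1; order 2: 11; order 5: 1; order 10: 1.
Total: 14.

14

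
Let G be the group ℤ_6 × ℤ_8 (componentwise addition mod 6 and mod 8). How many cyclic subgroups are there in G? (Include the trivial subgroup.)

16

A cyclic subgroup of order d is generated by each of its φ(d) elements of order d, so the cyclic subgroups of order d number (#elements of order d)/φ(d).
Cyclic subgroups by order — order 1: 1; order 2: 3; order 3: 1; order 4: 2; order 6: 3; order 8: 2; order 12: 2; order 24: 2.
Total: 16.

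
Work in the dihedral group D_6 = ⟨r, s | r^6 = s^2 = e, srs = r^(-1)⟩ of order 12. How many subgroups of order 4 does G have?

|G| = 12 and 4 | 12, so subgroups of order 4 are possible by Lagrange.
The subgroups of order 4 are: {e, r^3, r^2s, r^5s}; {e, r^3, s, r^3s}; {e, r^3, rs, r^4s}.
So G has 3 subgroups of order 4.

3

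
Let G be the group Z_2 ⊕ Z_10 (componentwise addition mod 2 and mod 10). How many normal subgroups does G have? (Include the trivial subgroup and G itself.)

10

G is abelian, so every subgroup is normal.
G has 10 subgroups in total, hence 10 normal subgroups.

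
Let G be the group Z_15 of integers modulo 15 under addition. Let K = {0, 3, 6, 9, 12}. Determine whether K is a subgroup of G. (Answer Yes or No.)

Yes

|K| = 5 divides |G| = 15, consistent with Lagrange.
K contains the identity, every element's inverse is in K, and K is closed under +: it is a subgroup.
In fact K = ⟨3⟩.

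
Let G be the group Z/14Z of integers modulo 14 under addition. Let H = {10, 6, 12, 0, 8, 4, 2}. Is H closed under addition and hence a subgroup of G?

|H| = 7 divides |G| = 14, consistent with Lagrange.
H contains the identity, every element's inverse is in H, and H is closed under +: it is a subgroup.
In fact H = ⟨2⟩.

Yes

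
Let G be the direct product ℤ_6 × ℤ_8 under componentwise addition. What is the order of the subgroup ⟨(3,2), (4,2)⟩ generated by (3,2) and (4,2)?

|⟨(3,2)⟩| = 4 and |⟨(4,2)⟩| = 12, so |H| is a multiple of lcm(4, 12) = 12 and divides |G| = 48.
Closing under the operation: H = {(0,0), (0,2), (0,4), (0,6), (1,0), (1,2), (1,4), (1,6), (2,0), (2,2), (2,4), (2,6), (3,0), (3,2), (3,4), (3,6), (4,0), (4,2), (4,4), (4,6), (5,0), (5,2), (5,4), (5,6)}, so |H| = 24.

24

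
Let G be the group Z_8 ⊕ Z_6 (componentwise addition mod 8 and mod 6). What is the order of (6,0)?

4

The order of (6,0) in Z_8 × Z_6 is lcm(ord(6) in Z_8, ord(0) in Z_6).
ord(6) = 4 and ord(0) = 1, so |⟨(6,0)⟩| = lcm(4, 1) = 4.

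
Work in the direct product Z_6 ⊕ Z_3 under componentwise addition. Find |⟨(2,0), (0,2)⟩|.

9

|⟨(2,0)⟩| = 3 and |⟨(0,2)⟩| = 3, so |H| is a multiple of lcm(3, 3) = 3 and divides |G| = 18.
Closing under the operation: H = {(0,0), (0,1), (0,2), (2,0), (2,1), (2,2), (4,0), (4,1), (4,2)}, so |H| = 9.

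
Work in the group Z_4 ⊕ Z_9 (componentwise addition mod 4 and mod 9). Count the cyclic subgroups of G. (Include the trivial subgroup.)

9

Each element a generates a cyclic subgroup ⟨a⟩; distinct elements may generate the same one (a cyclic group of order d has φ(d) generators).
Cyclic subgroups by order — order 1: 1; order 2: 1; order 3: 1; order 4: 1; order 6: 1; order 9: 1; order 12: 1; order 18: 1; order 36: 1.
Total: 9.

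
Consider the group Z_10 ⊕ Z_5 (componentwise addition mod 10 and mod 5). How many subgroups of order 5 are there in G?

|G| = 50 and 5 | 50, so subgroups of order 5 are possible by Lagrange.
The subgroups of order 5 are: {(0,0), (0,1), (0,2), (0,3), (0,4)}; {(0,0), (2,0), (4,0), (6,0), (8,0)}; {(0,0), (2,1), (4,2), (6,3), (8,4)}; {(0,0), (2,2), (4,4), (6,1), (8,3)}; … (6 in all).
So G has 6 subgroups of order 5.

6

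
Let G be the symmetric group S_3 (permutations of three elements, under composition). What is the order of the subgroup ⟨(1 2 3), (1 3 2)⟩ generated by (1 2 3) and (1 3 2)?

|⟨(1 2 3)⟩| = 3 and |⟨(1 3 2)⟩| = 3, so |H| is a multiple of lcm(3, 3) = 3 and divides |G| = 6.
Closing under the operation: H = {e, (1 2 3), (1 3 2)}, so |H| = 3.

3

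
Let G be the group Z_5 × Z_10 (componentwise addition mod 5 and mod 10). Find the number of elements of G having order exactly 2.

1

An element (a,b) has order lcm(ord(a), ord(b)); count pairs with lcm equal to 2.
Enumerating gives 1 such elements.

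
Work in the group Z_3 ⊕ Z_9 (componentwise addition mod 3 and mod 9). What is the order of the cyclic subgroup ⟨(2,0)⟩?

The order of (2,0) in Z_3 × Z_9 is lcm(ord(2) in Z_3, ord(0) in Z_9).
ord(2) = 3 and ord(0) = 1, so |⟨(2,0)⟩| = lcm(3, 1) = 3.

3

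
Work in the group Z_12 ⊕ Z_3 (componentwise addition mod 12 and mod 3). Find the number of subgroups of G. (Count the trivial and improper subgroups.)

18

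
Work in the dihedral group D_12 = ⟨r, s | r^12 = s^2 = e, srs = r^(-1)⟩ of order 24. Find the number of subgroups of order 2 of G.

|G| = 24 and 2 | 24, so subgroups of order 2 are possible by Lagrange.
The subgroups of order 2 are: {e, r^10s}; {e, r^11s}; {e, r^2s}; {e, r^3s}; … (13 in all).
So G has 13 subgroups of order 2.

13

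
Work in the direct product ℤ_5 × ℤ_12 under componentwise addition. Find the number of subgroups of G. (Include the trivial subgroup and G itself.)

|G| = 60, so by Lagrange every subgroup order divides 60. Divisors: 1, 2, 3, 4, 5, 6, 10, 12, 15, 20, 30, 60.
Subgroups by order — order 1: 1; order 2: 1; order 3: 1; order 4: 1; order 5: 1; order 6: 1; order 10: 1; order 12: 1; order 15: 1; order 20: 1; order 30: 1; order 60: 1.
Total: 1 + 1 + 1 + 1 + 1 + 1 + 1 + 1 + 1 + 1 + 1 + 1 = 12.

12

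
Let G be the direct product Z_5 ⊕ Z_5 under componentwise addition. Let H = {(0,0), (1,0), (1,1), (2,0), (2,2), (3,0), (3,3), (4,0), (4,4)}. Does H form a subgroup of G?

|H| = 9 does not divide |G| = 25, so by Lagrange H is not a subgroup.

No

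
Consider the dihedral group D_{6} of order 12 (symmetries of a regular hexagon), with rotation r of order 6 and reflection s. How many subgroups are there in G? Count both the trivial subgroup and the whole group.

16

|G| = 12, so by Lagrange every subgroup order divides 12. Divisors: 1, 2, 3, 4, 6, 12.
Subgroups by order — order 1: 1; order 2: 7; order 3: 1; order 4: 3; order 6: 3; order 12: 1.
Total: 1 + 7 + 1 + 3 + 3 + 1 = 16.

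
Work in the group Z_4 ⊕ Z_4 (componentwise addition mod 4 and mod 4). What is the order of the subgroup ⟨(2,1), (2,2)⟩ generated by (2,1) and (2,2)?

8

|⟨(2,1)⟩| = 4 and |⟨(2,2)⟩| = 2, so |H| is a multiple of lcm(4, 2) = 4 and divides |G| = 16.
Closing under the operation: H = {(0,0), (0,1), (0,2), (0,3), (2,0), (2,1), (2,2), (2,3)}, so |H| = 8.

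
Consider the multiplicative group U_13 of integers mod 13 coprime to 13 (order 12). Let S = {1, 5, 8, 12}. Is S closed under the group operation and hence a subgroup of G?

Yes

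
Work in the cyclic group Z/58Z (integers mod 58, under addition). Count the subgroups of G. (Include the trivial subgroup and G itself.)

4

Subgroups of the cyclic group Z/58Z correspond bijectively to divisors of 58.
Divisors of 58: 1, 2, 29, 58.
So Z/58Z has 4 subgroups.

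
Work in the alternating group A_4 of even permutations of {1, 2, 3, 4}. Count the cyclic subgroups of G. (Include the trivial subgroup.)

A cyclic subgroup of order d is generated by each of its φ(d) elements of order d, so the cyclic subgroups of order d number (#elements of order d)/φ(d).
Cyclic subgroups by order — order 1: 1; order 2: 3; order 3: 4.
Total: 8.

8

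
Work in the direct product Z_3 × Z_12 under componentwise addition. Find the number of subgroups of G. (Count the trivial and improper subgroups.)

18

|G| = 36, so by Lagrange every subgroup order divides 36. Divisors: 1, 2, 3, 4, 6, 9, 12, 18, 36.
Subgroups by order — order 1: 1; order 2: 1; order 3: 4; order 4: 1; order 6: 4; order 9: 1; order 12: 4; order 18: 1; order 36: 1.
Total: 1 + 1 + 4 + 1 + 4 + 1 + 4 + 1 + 1 = 18.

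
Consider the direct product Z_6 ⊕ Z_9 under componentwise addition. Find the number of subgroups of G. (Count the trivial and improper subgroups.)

|G| = 54, so by Lagrange every subgroup order divides 54. Divisors: 1, 2, 3, 6, 9, 18, 27, 54.
Subgroups by order — order 1: 1; order 2: 1; order 3: 4; order 6: 4; order 9: 4; order 18: 4; order 27: 1; order 54: 1.
Total: 1 + 1 + 4 + 4 + 4 + 4 + 1 + 1 = 20.

20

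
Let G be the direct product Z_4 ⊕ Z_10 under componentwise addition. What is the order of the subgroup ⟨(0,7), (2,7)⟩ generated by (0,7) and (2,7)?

20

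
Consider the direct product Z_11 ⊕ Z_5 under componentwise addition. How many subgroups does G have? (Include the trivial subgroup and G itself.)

4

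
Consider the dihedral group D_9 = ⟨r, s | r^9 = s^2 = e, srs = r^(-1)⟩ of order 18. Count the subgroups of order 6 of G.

|G| = 18 and 6 | 18, so subgroups of order 6 are possible by Lagrange.
The subgroups of order 6 are: {e, r^3, r^6, r^2s, r^5s, r^8s}; {e, r^3, r^6, s, r^3s, r^6s}; {e, r^3, r^6, rs, r^4s, r^7s}.
So G has 3 subgroups of order 6.

3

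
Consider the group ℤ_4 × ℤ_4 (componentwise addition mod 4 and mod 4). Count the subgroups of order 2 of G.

|G| = 16 and 2 | 16, so subgroups of order 2 are possible by Lagrange.
The subgroups of order 2 are: {(0,0), (0,2)}; {(0,0), (2,0)}; {(0,0), (2,2)}.
So G has 3 subgroups of order 2.

3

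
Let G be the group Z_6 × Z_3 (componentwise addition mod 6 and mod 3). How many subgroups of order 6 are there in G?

4

|G| = 18 and 6 | 18, so subgroups of order 6 are possible by Lagrange.
The subgroups of order 6 are: {(0,0), (0,1), (0,2), (3,0), (3,1), (3,2)}; {(0,0), (1,0), (2,0), (3,0), (4,0), (5,0)}; {(0,0), (1,1), (2,2), (3,0), (4,1), (5,2)}; {(0,0), (1,2), (2,1), (3,0), (4,2), (5,1)}.
So G has 4 subgroups of order 6.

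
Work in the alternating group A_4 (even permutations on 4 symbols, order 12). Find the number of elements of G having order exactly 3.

The elements of order 3 are: (2 3 4), (2 4 3), (1 2 3), (1 2 4), (1 3 2), (1 3 4), (1 4 2), (1 4 3).
That's 8.

8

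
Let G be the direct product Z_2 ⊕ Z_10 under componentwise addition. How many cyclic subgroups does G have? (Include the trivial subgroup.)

A cyclic subgroup of order d is generated by each of its φ(d) elements of order d, so the cyclic subgroups of order d number (#elements of order d)/φ(d).
Cyclic subgroups by order — order 1: 1; order 2: 3; order 5: 1; order 10: 3.
Total: 8.

8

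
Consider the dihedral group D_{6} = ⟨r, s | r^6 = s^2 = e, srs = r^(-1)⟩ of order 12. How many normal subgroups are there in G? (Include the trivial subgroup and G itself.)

G has 16 subgroups. Checking conjugation-invariance by order — order 1: 1/1 normal; order 2: 1/7 normal; order 3: 1/1 normal; order 4: 0/3 normal; order 6: 3/3 normal; order 12: 1/1 normal.
Total normal subgroups: 7.

7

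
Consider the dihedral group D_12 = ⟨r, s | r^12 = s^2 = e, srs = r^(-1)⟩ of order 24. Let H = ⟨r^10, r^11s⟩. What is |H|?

|⟨r^10⟩| = 6 and |⟨r^11s⟩| = 2, so |H| is a multiple of lcm(6, 2) = 6 and divides |G| = 24.
Closing under the operation: H = {e, r^2, r^4, r^6, r^8, r^10, rs, r^3s, r^5s, r^7s, r^9s, r^11s}, so |H| = 12.

12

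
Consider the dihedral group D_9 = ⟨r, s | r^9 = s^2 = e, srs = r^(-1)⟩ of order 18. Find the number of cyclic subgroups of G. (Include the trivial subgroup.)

12

Each element a generates a cyclic subgroup ⟨a⟩; distinct elements may generate the same one (a cyclic group of order d has φ(d) generators).
Cyclic subgroups by order — order 1: 1; order 2: 9; order 3: 1; order 9: 1.
Total: 12.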